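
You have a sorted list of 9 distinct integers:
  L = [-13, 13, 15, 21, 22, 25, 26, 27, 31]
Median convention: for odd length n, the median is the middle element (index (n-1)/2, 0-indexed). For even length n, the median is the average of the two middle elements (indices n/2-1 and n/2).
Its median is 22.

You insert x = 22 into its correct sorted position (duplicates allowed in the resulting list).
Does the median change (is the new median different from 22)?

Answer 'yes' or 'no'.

Old median = 22
Insert x = 22
New median = 22
Changed? no

Answer: no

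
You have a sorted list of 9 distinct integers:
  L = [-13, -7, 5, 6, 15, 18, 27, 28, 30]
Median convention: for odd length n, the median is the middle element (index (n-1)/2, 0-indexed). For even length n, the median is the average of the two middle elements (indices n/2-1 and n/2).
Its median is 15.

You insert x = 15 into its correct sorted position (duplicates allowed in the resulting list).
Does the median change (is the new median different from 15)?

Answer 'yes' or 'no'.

Old median = 15
Insert x = 15
New median = 15
Changed? no

Answer: no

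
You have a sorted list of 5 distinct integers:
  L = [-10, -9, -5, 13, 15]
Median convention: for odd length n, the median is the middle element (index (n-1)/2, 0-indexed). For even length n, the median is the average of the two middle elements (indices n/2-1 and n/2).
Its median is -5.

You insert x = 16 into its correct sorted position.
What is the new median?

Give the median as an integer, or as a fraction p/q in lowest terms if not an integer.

Old list (sorted, length 5): [-10, -9, -5, 13, 15]
Old median = -5
Insert x = 16
Old length odd (5). Middle was index 2 = -5.
New length even (6). New median = avg of two middle elements.
x = 16: 5 elements are < x, 0 elements are > x.
New sorted list: [-10, -9, -5, 13, 15, 16]
New median = 4

Answer: 4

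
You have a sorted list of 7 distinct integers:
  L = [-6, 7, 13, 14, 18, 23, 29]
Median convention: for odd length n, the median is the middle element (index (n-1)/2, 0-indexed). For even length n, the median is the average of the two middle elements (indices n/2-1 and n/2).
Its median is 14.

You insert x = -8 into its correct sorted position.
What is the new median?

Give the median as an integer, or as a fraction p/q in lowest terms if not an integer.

Answer: 27/2

Derivation:
Old list (sorted, length 7): [-6, 7, 13, 14, 18, 23, 29]
Old median = 14
Insert x = -8
Old length odd (7). Middle was index 3 = 14.
New length even (8). New median = avg of two middle elements.
x = -8: 0 elements are < x, 7 elements are > x.
New sorted list: [-8, -6, 7, 13, 14, 18, 23, 29]
New median = 27/2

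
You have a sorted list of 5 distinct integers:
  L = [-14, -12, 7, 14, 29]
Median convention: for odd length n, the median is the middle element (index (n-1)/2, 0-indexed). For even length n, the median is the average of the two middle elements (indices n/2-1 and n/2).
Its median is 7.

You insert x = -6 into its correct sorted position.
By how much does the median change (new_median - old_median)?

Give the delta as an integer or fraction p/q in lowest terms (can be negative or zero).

Old median = 7
After inserting x = -6: new sorted = [-14, -12, -6, 7, 14, 29]
New median = 1/2
Delta = 1/2 - 7 = -13/2

Answer: -13/2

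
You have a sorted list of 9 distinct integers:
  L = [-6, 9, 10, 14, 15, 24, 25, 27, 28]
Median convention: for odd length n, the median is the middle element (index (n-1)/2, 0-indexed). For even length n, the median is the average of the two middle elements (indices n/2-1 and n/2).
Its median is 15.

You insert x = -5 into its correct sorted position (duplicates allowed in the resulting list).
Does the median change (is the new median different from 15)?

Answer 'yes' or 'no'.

Answer: yes

Derivation:
Old median = 15
Insert x = -5
New median = 29/2
Changed? yes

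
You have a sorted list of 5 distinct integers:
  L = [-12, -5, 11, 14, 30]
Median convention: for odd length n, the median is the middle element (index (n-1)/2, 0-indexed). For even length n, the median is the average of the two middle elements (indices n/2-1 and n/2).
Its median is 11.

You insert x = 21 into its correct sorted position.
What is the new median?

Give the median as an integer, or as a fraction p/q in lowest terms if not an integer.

Answer: 25/2

Derivation:
Old list (sorted, length 5): [-12, -5, 11, 14, 30]
Old median = 11
Insert x = 21
Old length odd (5). Middle was index 2 = 11.
New length even (6). New median = avg of two middle elements.
x = 21: 4 elements are < x, 1 elements are > x.
New sorted list: [-12, -5, 11, 14, 21, 30]
New median = 25/2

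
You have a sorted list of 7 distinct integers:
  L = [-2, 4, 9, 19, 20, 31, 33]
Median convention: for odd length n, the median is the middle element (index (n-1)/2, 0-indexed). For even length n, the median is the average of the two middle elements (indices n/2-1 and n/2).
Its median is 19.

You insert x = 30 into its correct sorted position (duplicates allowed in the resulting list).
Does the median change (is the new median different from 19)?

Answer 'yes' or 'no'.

Answer: yes

Derivation:
Old median = 19
Insert x = 30
New median = 39/2
Changed? yes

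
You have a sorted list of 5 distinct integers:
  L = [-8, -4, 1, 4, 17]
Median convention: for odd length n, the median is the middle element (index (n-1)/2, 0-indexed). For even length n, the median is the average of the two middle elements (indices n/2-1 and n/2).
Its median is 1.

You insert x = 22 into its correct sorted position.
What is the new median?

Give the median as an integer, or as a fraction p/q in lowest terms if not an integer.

Old list (sorted, length 5): [-8, -4, 1, 4, 17]
Old median = 1
Insert x = 22
Old length odd (5). Middle was index 2 = 1.
New length even (6). New median = avg of two middle elements.
x = 22: 5 elements are < x, 0 elements are > x.
New sorted list: [-8, -4, 1, 4, 17, 22]
New median = 5/2

Answer: 5/2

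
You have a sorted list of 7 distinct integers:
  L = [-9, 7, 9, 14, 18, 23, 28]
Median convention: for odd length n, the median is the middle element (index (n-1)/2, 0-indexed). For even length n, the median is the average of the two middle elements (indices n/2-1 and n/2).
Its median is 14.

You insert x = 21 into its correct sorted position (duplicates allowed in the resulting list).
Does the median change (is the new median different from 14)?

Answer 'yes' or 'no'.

Old median = 14
Insert x = 21
New median = 16
Changed? yes

Answer: yes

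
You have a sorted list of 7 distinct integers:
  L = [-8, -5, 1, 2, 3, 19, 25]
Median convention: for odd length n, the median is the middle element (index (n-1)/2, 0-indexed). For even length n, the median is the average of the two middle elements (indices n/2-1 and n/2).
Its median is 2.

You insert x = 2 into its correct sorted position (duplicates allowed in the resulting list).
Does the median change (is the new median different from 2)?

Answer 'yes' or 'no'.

Answer: no

Derivation:
Old median = 2
Insert x = 2
New median = 2
Changed? no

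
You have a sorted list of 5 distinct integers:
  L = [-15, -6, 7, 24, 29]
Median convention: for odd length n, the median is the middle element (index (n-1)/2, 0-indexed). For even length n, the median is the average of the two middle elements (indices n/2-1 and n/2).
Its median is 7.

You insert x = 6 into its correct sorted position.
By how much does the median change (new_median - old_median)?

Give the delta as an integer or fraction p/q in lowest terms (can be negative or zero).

Old median = 7
After inserting x = 6: new sorted = [-15, -6, 6, 7, 24, 29]
New median = 13/2
Delta = 13/2 - 7 = -1/2

Answer: -1/2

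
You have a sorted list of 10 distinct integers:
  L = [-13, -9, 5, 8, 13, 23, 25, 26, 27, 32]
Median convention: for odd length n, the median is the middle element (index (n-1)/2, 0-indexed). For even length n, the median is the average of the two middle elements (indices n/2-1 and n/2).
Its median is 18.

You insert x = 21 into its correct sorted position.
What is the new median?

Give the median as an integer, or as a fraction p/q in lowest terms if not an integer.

Answer: 21

Derivation:
Old list (sorted, length 10): [-13, -9, 5, 8, 13, 23, 25, 26, 27, 32]
Old median = 18
Insert x = 21
Old length even (10). Middle pair: indices 4,5 = 13,23.
New length odd (11). New median = single middle element.
x = 21: 5 elements are < x, 5 elements are > x.
New sorted list: [-13, -9, 5, 8, 13, 21, 23, 25, 26, 27, 32]
New median = 21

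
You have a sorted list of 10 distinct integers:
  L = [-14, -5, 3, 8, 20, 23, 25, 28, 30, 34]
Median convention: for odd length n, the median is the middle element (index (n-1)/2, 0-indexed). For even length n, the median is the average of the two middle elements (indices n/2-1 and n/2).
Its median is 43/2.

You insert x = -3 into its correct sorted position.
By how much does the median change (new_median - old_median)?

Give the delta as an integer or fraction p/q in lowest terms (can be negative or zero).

Old median = 43/2
After inserting x = -3: new sorted = [-14, -5, -3, 3, 8, 20, 23, 25, 28, 30, 34]
New median = 20
Delta = 20 - 43/2 = -3/2

Answer: -3/2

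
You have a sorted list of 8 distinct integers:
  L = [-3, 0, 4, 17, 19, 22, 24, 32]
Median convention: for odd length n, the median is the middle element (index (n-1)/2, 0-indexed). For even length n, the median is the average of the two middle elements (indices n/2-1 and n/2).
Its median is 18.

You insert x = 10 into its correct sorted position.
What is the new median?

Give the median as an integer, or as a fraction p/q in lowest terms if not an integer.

Answer: 17

Derivation:
Old list (sorted, length 8): [-3, 0, 4, 17, 19, 22, 24, 32]
Old median = 18
Insert x = 10
Old length even (8). Middle pair: indices 3,4 = 17,19.
New length odd (9). New median = single middle element.
x = 10: 3 elements are < x, 5 elements are > x.
New sorted list: [-3, 0, 4, 10, 17, 19, 22, 24, 32]
New median = 17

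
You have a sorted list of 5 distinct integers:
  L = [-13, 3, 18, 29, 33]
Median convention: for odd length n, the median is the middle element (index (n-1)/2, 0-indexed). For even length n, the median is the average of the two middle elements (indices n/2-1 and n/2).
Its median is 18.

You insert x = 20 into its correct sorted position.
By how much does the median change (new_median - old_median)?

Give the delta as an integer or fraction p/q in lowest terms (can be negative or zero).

Answer: 1

Derivation:
Old median = 18
After inserting x = 20: new sorted = [-13, 3, 18, 20, 29, 33]
New median = 19
Delta = 19 - 18 = 1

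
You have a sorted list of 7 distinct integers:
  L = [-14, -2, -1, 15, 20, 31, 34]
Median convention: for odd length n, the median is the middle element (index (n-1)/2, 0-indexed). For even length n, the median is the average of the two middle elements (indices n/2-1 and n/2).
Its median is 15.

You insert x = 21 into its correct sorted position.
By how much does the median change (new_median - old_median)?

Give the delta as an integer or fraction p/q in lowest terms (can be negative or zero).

Answer: 5/2

Derivation:
Old median = 15
After inserting x = 21: new sorted = [-14, -2, -1, 15, 20, 21, 31, 34]
New median = 35/2
Delta = 35/2 - 15 = 5/2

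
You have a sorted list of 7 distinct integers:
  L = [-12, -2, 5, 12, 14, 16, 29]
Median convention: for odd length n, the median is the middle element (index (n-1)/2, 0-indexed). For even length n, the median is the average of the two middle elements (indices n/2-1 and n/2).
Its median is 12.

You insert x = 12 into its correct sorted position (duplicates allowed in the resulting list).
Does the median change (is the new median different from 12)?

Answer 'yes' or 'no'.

Answer: no

Derivation:
Old median = 12
Insert x = 12
New median = 12
Changed? no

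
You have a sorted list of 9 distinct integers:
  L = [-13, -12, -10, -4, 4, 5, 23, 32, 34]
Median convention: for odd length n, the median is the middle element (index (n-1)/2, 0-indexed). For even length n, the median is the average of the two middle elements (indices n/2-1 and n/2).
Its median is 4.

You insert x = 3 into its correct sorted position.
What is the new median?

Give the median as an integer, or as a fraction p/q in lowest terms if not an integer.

Answer: 7/2

Derivation:
Old list (sorted, length 9): [-13, -12, -10, -4, 4, 5, 23, 32, 34]
Old median = 4
Insert x = 3
Old length odd (9). Middle was index 4 = 4.
New length even (10). New median = avg of two middle elements.
x = 3: 4 elements are < x, 5 elements are > x.
New sorted list: [-13, -12, -10, -4, 3, 4, 5, 23, 32, 34]
New median = 7/2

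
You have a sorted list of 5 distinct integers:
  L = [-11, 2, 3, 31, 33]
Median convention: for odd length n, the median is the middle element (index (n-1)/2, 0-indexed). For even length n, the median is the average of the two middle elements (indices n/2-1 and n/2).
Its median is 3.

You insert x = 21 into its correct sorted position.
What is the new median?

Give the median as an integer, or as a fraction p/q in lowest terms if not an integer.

Old list (sorted, length 5): [-11, 2, 3, 31, 33]
Old median = 3
Insert x = 21
Old length odd (5). Middle was index 2 = 3.
New length even (6). New median = avg of two middle elements.
x = 21: 3 elements are < x, 2 elements are > x.
New sorted list: [-11, 2, 3, 21, 31, 33]
New median = 12

Answer: 12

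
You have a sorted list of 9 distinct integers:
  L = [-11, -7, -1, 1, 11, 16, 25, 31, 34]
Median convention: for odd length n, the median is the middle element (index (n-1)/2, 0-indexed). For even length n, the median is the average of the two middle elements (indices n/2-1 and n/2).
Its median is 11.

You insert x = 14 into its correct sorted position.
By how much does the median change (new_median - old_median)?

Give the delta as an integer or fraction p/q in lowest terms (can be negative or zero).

Answer: 3/2

Derivation:
Old median = 11
After inserting x = 14: new sorted = [-11, -7, -1, 1, 11, 14, 16, 25, 31, 34]
New median = 25/2
Delta = 25/2 - 11 = 3/2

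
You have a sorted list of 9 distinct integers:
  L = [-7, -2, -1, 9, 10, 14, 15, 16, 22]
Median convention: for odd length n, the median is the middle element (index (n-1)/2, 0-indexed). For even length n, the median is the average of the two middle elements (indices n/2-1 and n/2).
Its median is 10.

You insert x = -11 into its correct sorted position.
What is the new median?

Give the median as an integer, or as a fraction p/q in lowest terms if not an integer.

Answer: 19/2

Derivation:
Old list (sorted, length 9): [-7, -2, -1, 9, 10, 14, 15, 16, 22]
Old median = 10
Insert x = -11
Old length odd (9). Middle was index 4 = 10.
New length even (10). New median = avg of two middle elements.
x = -11: 0 elements are < x, 9 elements are > x.
New sorted list: [-11, -7, -2, -1, 9, 10, 14, 15, 16, 22]
New median = 19/2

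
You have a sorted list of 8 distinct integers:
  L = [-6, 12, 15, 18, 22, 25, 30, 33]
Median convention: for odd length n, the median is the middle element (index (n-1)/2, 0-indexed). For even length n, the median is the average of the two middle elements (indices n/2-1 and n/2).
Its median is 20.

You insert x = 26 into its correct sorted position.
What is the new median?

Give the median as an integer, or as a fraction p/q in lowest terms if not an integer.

Answer: 22

Derivation:
Old list (sorted, length 8): [-6, 12, 15, 18, 22, 25, 30, 33]
Old median = 20
Insert x = 26
Old length even (8). Middle pair: indices 3,4 = 18,22.
New length odd (9). New median = single middle element.
x = 26: 6 elements are < x, 2 elements are > x.
New sorted list: [-6, 12, 15, 18, 22, 25, 26, 30, 33]
New median = 22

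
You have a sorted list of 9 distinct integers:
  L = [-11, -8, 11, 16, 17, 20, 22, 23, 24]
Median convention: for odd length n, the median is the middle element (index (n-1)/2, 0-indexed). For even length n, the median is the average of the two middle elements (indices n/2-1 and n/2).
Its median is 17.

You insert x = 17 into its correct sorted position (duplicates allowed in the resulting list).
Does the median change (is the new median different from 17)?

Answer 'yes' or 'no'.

Answer: no

Derivation:
Old median = 17
Insert x = 17
New median = 17
Changed? no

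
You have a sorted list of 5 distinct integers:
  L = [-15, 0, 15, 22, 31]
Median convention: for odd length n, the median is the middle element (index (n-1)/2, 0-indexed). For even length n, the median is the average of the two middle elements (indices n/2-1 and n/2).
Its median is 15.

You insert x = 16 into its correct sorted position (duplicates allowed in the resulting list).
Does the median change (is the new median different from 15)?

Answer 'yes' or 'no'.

Old median = 15
Insert x = 16
New median = 31/2
Changed? yes

Answer: yes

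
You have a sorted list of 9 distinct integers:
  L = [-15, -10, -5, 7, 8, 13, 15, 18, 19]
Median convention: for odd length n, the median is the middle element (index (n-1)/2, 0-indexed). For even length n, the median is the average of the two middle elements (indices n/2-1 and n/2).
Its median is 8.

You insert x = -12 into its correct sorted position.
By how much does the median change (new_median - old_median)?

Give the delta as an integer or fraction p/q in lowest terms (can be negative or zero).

Old median = 8
After inserting x = -12: new sorted = [-15, -12, -10, -5, 7, 8, 13, 15, 18, 19]
New median = 15/2
Delta = 15/2 - 8 = -1/2

Answer: -1/2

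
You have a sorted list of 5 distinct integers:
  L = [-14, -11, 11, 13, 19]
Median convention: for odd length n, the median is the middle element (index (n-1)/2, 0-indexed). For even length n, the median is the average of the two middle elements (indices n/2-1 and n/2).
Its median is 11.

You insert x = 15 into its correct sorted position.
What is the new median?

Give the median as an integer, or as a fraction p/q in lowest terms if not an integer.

Old list (sorted, length 5): [-14, -11, 11, 13, 19]
Old median = 11
Insert x = 15
Old length odd (5). Middle was index 2 = 11.
New length even (6). New median = avg of two middle elements.
x = 15: 4 elements are < x, 1 elements are > x.
New sorted list: [-14, -11, 11, 13, 15, 19]
New median = 12

Answer: 12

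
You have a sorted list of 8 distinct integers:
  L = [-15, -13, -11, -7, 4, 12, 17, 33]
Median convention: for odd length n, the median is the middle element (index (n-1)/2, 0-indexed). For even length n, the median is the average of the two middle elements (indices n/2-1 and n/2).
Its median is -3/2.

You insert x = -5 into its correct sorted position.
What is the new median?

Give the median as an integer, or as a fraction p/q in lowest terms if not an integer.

Answer: -5

Derivation:
Old list (sorted, length 8): [-15, -13, -11, -7, 4, 12, 17, 33]
Old median = -3/2
Insert x = -5
Old length even (8). Middle pair: indices 3,4 = -7,4.
New length odd (9). New median = single middle element.
x = -5: 4 elements are < x, 4 elements are > x.
New sorted list: [-15, -13, -11, -7, -5, 4, 12, 17, 33]
New median = -5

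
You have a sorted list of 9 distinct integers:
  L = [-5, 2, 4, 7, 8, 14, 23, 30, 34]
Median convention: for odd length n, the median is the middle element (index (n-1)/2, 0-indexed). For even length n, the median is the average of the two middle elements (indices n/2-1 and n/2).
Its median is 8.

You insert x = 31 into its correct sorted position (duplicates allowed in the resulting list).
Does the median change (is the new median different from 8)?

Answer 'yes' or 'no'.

Old median = 8
Insert x = 31
New median = 11
Changed? yes

Answer: yes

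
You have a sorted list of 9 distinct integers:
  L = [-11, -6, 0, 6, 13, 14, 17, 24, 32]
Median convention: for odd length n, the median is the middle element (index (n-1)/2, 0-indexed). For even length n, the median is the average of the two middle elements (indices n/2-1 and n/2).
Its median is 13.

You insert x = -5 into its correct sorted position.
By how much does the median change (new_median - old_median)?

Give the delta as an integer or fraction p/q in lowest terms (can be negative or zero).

Old median = 13
After inserting x = -5: new sorted = [-11, -6, -5, 0, 6, 13, 14, 17, 24, 32]
New median = 19/2
Delta = 19/2 - 13 = -7/2

Answer: -7/2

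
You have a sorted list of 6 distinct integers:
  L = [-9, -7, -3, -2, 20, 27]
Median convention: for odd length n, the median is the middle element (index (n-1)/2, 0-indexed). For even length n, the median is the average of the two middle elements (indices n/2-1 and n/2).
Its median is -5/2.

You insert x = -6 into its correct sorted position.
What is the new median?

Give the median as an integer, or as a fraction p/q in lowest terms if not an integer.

Answer: -3

Derivation:
Old list (sorted, length 6): [-9, -7, -3, -2, 20, 27]
Old median = -5/2
Insert x = -6
Old length even (6). Middle pair: indices 2,3 = -3,-2.
New length odd (7). New median = single middle element.
x = -6: 2 elements are < x, 4 elements are > x.
New sorted list: [-9, -7, -6, -3, -2, 20, 27]
New median = -3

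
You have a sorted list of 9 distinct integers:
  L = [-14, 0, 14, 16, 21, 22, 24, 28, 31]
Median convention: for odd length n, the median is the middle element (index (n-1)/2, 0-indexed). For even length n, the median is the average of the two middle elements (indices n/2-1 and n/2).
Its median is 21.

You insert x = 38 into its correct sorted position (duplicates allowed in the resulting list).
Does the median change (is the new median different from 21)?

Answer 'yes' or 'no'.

Old median = 21
Insert x = 38
New median = 43/2
Changed? yes

Answer: yes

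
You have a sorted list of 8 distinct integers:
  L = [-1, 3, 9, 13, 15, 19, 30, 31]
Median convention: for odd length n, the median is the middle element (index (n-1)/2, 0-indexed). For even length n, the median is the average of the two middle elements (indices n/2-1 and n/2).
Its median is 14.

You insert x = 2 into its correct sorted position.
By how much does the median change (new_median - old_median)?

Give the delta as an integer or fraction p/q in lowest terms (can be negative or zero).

Answer: -1

Derivation:
Old median = 14
After inserting x = 2: new sorted = [-1, 2, 3, 9, 13, 15, 19, 30, 31]
New median = 13
Delta = 13 - 14 = -1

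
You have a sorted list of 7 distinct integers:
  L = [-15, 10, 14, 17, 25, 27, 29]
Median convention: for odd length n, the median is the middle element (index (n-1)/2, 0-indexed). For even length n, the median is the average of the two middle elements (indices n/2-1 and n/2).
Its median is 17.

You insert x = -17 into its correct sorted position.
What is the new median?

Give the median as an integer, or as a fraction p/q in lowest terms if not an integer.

Old list (sorted, length 7): [-15, 10, 14, 17, 25, 27, 29]
Old median = 17
Insert x = -17
Old length odd (7). Middle was index 3 = 17.
New length even (8). New median = avg of two middle elements.
x = -17: 0 elements are < x, 7 elements are > x.
New sorted list: [-17, -15, 10, 14, 17, 25, 27, 29]
New median = 31/2

Answer: 31/2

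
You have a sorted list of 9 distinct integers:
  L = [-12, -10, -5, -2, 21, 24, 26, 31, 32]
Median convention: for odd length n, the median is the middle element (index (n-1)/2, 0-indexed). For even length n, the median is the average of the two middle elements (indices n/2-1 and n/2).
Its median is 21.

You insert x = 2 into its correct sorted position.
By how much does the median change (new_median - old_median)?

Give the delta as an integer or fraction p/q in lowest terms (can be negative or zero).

Old median = 21
After inserting x = 2: new sorted = [-12, -10, -5, -2, 2, 21, 24, 26, 31, 32]
New median = 23/2
Delta = 23/2 - 21 = -19/2

Answer: -19/2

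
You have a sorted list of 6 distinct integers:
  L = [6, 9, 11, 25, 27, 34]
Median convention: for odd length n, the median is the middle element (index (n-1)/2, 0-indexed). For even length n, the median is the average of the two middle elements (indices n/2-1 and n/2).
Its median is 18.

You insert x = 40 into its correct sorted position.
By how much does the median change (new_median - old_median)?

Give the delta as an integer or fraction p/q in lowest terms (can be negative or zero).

Old median = 18
After inserting x = 40: new sorted = [6, 9, 11, 25, 27, 34, 40]
New median = 25
Delta = 25 - 18 = 7

Answer: 7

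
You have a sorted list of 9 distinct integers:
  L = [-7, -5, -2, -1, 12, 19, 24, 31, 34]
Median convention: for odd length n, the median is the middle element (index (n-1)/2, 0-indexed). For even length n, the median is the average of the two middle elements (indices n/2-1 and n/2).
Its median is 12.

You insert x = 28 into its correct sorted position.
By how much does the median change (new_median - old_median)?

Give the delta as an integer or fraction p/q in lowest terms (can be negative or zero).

Old median = 12
After inserting x = 28: new sorted = [-7, -5, -2, -1, 12, 19, 24, 28, 31, 34]
New median = 31/2
Delta = 31/2 - 12 = 7/2

Answer: 7/2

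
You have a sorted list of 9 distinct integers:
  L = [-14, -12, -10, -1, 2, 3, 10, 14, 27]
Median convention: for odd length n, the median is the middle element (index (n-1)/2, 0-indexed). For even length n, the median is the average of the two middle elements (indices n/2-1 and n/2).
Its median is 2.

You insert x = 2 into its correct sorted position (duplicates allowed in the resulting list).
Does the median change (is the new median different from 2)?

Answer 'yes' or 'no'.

Answer: no

Derivation:
Old median = 2
Insert x = 2
New median = 2
Changed? no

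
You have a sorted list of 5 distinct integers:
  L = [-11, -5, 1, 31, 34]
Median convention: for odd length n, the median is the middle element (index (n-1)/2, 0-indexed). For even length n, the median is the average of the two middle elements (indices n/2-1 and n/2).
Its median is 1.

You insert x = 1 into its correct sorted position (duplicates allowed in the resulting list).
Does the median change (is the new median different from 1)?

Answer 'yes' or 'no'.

Answer: no

Derivation:
Old median = 1
Insert x = 1
New median = 1
Changed? no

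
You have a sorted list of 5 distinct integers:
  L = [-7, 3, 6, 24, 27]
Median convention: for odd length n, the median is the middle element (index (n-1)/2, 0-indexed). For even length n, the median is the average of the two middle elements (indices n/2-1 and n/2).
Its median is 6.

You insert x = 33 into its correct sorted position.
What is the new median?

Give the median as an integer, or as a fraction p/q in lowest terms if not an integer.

Old list (sorted, length 5): [-7, 3, 6, 24, 27]
Old median = 6
Insert x = 33
Old length odd (5). Middle was index 2 = 6.
New length even (6). New median = avg of two middle elements.
x = 33: 5 elements are < x, 0 elements are > x.
New sorted list: [-7, 3, 6, 24, 27, 33]
New median = 15

Answer: 15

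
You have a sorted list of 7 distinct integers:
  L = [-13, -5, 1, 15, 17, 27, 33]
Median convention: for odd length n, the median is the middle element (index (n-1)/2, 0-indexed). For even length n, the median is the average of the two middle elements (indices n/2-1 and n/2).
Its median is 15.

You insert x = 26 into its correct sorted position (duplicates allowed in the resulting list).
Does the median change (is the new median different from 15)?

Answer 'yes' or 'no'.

Answer: yes

Derivation:
Old median = 15
Insert x = 26
New median = 16
Changed? yes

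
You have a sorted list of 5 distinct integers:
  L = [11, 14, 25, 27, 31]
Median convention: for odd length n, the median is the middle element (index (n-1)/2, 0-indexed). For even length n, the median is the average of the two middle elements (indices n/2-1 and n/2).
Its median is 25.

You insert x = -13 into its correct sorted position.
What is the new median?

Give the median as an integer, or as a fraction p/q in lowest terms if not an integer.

Old list (sorted, length 5): [11, 14, 25, 27, 31]
Old median = 25
Insert x = -13
Old length odd (5). Middle was index 2 = 25.
New length even (6). New median = avg of two middle elements.
x = -13: 0 elements are < x, 5 elements are > x.
New sorted list: [-13, 11, 14, 25, 27, 31]
New median = 39/2

Answer: 39/2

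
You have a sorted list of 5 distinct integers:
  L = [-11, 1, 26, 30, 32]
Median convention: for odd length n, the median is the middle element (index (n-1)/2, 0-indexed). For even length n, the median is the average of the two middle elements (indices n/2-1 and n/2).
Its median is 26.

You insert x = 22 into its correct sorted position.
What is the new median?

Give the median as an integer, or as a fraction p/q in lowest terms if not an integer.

Old list (sorted, length 5): [-11, 1, 26, 30, 32]
Old median = 26
Insert x = 22
Old length odd (5). Middle was index 2 = 26.
New length even (6). New median = avg of two middle elements.
x = 22: 2 elements are < x, 3 elements are > x.
New sorted list: [-11, 1, 22, 26, 30, 32]
New median = 24

Answer: 24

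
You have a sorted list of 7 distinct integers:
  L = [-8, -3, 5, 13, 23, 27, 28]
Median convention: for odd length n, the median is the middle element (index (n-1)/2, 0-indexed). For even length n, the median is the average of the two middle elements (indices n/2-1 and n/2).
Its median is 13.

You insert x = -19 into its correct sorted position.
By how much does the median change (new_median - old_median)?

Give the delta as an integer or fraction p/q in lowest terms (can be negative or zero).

Answer: -4

Derivation:
Old median = 13
After inserting x = -19: new sorted = [-19, -8, -3, 5, 13, 23, 27, 28]
New median = 9
Delta = 9 - 13 = -4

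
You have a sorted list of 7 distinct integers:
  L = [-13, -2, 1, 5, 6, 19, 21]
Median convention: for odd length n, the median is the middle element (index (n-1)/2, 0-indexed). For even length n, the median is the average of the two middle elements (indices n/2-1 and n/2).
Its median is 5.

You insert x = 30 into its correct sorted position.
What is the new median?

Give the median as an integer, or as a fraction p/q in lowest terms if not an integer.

Old list (sorted, length 7): [-13, -2, 1, 5, 6, 19, 21]
Old median = 5
Insert x = 30
Old length odd (7). Middle was index 3 = 5.
New length even (8). New median = avg of two middle elements.
x = 30: 7 elements are < x, 0 elements are > x.
New sorted list: [-13, -2, 1, 5, 6, 19, 21, 30]
New median = 11/2

Answer: 11/2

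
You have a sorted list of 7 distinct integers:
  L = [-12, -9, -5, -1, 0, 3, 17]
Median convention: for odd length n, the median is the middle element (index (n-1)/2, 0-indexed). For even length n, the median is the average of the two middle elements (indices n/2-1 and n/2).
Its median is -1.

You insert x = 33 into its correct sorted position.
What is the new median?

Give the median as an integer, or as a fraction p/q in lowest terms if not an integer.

Old list (sorted, length 7): [-12, -9, -5, -1, 0, 3, 17]
Old median = -1
Insert x = 33
Old length odd (7). Middle was index 3 = -1.
New length even (8). New median = avg of two middle elements.
x = 33: 7 elements are < x, 0 elements are > x.
New sorted list: [-12, -9, -5, -1, 0, 3, 17, 33]
New median = -1/2

Answer: -1/2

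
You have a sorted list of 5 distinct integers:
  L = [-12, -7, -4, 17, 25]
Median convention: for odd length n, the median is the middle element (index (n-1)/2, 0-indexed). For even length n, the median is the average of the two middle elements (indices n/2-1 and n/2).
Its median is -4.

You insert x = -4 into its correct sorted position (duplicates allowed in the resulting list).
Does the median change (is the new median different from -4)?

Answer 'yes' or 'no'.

Old median = -4
Insert x = -4
New median = -4
Changed? no

Answer: no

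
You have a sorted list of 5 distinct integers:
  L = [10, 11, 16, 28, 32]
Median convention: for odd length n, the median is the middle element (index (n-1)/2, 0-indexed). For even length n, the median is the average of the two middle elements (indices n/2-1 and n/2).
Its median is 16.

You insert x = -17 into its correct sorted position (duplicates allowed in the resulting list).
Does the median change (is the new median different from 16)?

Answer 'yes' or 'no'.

Old median = 16
Insert x = -17
New median = 27/2
Changed? yes

Answer: yes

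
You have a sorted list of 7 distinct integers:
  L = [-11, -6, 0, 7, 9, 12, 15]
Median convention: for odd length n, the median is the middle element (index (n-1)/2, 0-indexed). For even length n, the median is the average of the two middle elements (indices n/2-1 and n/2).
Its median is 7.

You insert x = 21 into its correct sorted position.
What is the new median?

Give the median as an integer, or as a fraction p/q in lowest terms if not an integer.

Old list (sorted, length 7): [-11, -6, 0, 7, 9, 12, 15]
Old median = 7
Insert x = 21
Old length odd (7). Middle was index 3 = 7.
New length even (8). New median = avg of two middle elements.
x = 21: 7 elements are < x, 0 elements are > x.
New sorted list: [-11, -6, 0, 7, 9, 12, 15, 21]
New median = 8

Answer: 8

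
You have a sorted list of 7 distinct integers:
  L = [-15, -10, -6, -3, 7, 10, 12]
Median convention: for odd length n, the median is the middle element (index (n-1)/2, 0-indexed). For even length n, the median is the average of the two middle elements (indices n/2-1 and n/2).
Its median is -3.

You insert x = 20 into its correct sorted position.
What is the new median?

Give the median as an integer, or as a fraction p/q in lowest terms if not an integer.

Old list (sorted, length 7): [-15, -10, -6, -3, 7, 10, 12]
Old median = -3
Insert x = 20
Old length odd (7). Middle was index 3 = -3.
New length even (8). New median = avg of two middle elements.
x = 20: 7 elements are < x, 0 elements are > x.
New sorted list: [-15, -10, -6, -3, 7, 10, 12, 20]
New median = 2

Answer: 2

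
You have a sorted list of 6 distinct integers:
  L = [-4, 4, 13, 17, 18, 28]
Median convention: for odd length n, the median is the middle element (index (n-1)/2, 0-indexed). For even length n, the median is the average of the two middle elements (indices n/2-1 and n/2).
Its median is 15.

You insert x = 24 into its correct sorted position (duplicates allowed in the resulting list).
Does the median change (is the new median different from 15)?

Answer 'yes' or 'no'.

Answer: yes

Derivation:
Old median = 15
Insert x = 24
New median = 17
Changed? yes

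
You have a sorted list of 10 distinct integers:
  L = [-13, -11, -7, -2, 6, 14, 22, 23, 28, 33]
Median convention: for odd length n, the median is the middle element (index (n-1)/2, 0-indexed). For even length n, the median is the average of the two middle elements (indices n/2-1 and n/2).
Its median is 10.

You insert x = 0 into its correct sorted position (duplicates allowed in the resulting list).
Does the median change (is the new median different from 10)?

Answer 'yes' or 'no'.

Answer: yes

Derivation:
Old median = 10
Insert x = 0
New median = 6
Changed? yes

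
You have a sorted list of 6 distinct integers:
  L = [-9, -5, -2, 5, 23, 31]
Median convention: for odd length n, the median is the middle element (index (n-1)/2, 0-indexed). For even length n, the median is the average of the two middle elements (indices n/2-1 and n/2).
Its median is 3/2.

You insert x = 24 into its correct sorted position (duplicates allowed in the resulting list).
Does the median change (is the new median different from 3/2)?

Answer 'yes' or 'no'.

Old median = 3/2
Insert x = 24
New median = 5
Changed? yes

Answer: yes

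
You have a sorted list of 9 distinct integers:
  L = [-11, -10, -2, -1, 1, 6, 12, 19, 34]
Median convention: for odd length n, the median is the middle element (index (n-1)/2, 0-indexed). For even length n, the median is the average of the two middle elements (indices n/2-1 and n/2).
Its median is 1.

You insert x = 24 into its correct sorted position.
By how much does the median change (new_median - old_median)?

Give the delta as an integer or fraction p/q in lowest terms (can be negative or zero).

Answer: 5/2

Derivation:
Old median = 1
After inserting x = 24: new sorted = [-11, -10, -2, -1, 1, 6, 12, 19, 24, 34]
New median = 7/2
Delta = 7/2 - 1 = 5/2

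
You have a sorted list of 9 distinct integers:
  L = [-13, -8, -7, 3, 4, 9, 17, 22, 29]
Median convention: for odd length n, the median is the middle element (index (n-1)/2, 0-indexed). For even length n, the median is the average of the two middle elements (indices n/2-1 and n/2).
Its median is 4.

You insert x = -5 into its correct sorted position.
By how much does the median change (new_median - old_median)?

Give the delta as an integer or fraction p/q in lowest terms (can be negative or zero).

Answer: -1/2

Derivation:
Old median = 4
After inserting x = -5: new sorted = [-13, -8, -7, -5, 3, 4, 9, 17, 22, 29]
New median = 7/2
Delta = 7/2 - 4 = -1/2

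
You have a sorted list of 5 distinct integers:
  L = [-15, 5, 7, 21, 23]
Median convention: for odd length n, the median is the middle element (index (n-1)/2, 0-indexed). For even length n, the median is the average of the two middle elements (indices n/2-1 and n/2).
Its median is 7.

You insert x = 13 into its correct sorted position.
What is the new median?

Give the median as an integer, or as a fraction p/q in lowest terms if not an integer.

Answer: 10

Derivation:
Old list (sorted, length 5): [-15, 5, 7, 21, 23]
Old median = 7
Insert x = 13
Old length odd (5). Middle was index 2 = 7.
New length even (6). New median = avg of two middle elements.
x = 13: 3 elements are < x, 2 elements are > x.
New sorted list: [-15, 5, 7, 13, 21, 23]
New median = 10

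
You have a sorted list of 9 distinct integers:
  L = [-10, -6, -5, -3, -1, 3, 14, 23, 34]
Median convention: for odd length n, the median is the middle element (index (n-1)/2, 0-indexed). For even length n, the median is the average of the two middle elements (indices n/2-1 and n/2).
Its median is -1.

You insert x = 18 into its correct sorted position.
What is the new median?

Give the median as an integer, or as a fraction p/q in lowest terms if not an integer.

Answer: 1

Derivation:
Old list (sorted, length 9): [-10, -6, -5, -3, -1, 3, 14, 23, 34]
Old median = -1
Insert x = 18
Old length odd (9). Middle was index 4 = -1.
New length even (10). New median = avg of two middle elements.
x = 18: 7 elements are < x, 2 elements are > x.
New sorted list: [-10, -6, -5, -3, -1, 3, 14, 18, 23, 34]
New median = 1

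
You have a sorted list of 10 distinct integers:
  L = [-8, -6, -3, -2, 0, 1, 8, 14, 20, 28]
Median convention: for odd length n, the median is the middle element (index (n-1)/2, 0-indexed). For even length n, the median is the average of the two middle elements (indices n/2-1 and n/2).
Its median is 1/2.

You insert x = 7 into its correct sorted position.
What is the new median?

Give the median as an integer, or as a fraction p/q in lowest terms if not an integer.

Old list (sorted, length 10): [-8, -6, -3, -2, 0, 1, 8, 14, 20, 28]
Old median = 1/2
Insert x = 7
Old length even (10). Middle pair: indices 4,5 = 0,1.
New length odd (11). New median = single middle element.
x = 7: 6 elements are < x, 4 elements are > x.
New sorted list: [-8, -6, -3, -2, 0, 1, 7, 8, 14, 20, 28]
New median = 1

Answer: 1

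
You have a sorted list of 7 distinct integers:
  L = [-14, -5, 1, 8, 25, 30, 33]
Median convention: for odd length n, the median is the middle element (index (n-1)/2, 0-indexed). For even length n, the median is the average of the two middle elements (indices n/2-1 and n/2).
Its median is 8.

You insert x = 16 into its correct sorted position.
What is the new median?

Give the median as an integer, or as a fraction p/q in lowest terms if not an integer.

Old list (sorted, length 7): [-14, -5, 1, 8, 25, 30, 33]
Old median = 8
Insert x = 16
Old length odd (7). Middle was index 3 = 8.
New length even (8). New median = avg of two middle elements.
x = 16: 4 elements are < x, 3 elements are > x.
New sorted list: [-14, -5, 1, 8, 16, 25, 30, 33]
New median = 12

Answer: 12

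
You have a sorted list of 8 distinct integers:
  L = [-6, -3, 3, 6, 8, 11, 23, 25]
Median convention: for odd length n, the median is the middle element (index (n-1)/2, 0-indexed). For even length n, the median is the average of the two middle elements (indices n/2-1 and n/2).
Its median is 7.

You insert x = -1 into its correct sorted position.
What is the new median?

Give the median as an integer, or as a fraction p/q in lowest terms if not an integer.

Old list (sorted, length 8): [-6, -3, 3, 6, 8, 11, 23, 25]
Old median = 7
Insert x = -1
Old length even (8). Middle pair: indices 3,4 = 6,8.
New length odd (9). New median = single middle element.
x = -1: 2 elements are < x, 6 elements are > x.
New sorted list: [-6, -3, -1, 3, 6, 8, 11, 23, 25]
New median = 6

Answer: 6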